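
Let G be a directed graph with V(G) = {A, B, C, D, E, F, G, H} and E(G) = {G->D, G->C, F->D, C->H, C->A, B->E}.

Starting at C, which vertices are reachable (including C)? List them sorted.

Start at C.
Its neighbours: A, H.
Nothing further is reachable.

A, C, H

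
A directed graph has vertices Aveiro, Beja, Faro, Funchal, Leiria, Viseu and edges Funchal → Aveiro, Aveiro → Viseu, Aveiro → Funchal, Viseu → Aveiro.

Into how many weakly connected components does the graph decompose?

From Aveiro: component {Aveiro, Funchal, Viseu}.
From Beja: component {Beja}.
From Faro: component {Faro}.
From Leiria: component {Leiria}.
That's 4 components.

4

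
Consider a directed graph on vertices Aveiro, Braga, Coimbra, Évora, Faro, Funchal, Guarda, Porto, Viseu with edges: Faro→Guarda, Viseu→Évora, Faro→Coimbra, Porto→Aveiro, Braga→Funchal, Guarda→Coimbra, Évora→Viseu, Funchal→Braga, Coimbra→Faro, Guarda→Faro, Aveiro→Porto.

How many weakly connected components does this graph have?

From Aveiro: component {Aveiro, Porto}.
From Braga: component {Braga, Funchal}.
From Coimbra: component {Coimbra, Faro, Guarda}.
From Évora: component {Évora, Viseu}.
That's 4 components.

4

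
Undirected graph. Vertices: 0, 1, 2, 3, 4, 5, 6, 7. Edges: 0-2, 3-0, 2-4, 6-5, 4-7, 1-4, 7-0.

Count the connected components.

From 0: component {0, 1, 2, 3, 4, 7}.
From 5: component {5, 6}.
That's 2 components.

2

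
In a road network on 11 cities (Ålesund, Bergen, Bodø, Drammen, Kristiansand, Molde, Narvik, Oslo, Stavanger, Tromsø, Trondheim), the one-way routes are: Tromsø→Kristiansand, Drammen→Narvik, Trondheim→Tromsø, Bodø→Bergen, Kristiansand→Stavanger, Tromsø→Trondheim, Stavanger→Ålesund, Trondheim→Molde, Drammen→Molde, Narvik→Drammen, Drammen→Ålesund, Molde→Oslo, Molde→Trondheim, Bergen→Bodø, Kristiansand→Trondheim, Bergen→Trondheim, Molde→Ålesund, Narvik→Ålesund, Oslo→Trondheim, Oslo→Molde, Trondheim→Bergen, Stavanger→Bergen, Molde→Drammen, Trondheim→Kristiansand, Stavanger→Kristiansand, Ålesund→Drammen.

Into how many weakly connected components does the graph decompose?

1

From Ålesund: component {Ålesund, Bergen, Bodø, Drammen, Kristiansand, Molde, Narvik, Oslo, Stavanger, Tromsø, Trondheim}.
That's 1 component.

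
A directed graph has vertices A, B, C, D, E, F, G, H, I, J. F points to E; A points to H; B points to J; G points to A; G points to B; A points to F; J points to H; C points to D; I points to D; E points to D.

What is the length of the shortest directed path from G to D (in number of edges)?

4

Distance 0: G.
Distance 1: A, B.
Distance 2: F, H, J.
Distance 3: E.
Distance 4: D — contains D.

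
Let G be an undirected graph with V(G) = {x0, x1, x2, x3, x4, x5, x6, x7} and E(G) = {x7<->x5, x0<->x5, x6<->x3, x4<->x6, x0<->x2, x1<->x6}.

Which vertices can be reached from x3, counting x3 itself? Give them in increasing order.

Start at x3.
Its neighbours: x6.
Then their neighbours: x1, x4.
Nothing further is reachable.

x1, x3, x4, x6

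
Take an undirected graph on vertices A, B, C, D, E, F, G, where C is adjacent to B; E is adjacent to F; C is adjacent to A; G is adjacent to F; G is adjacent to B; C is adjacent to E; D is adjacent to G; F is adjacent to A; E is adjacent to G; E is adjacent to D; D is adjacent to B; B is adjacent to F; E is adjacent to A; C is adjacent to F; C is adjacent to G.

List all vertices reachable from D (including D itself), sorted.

A, B, C, D, E, F, G

Start at D.
Its neighbours: B, E, G.
Then their neighbours: A, C, F.
Every vertex is now reached.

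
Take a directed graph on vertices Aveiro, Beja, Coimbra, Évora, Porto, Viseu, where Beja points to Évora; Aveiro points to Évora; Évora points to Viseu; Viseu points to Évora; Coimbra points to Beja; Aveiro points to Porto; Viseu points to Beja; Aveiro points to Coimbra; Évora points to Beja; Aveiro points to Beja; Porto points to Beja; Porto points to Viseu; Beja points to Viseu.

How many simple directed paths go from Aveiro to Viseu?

9

Aveiro→Beja→Évora→Viseu
Aveiro→Beja→Viseu
Aveiro→Coimbra→Beja→Évora→Viseu
Aveiro→Coimbra→Beja→Viseu
Aveiro→Évora→Beja→Viseu
Aveiro→Évora→Viseu
Aveiro→Porto→Beja→Évora→Viseu
Aveiro→Porto→Beja→Viseu
Aveiro→Porto→Viseu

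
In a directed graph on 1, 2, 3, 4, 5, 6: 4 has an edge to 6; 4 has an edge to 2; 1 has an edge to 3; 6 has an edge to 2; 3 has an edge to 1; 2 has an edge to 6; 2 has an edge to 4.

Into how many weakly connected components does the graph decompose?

From 1: component {1, 3}.
From 2: component {2, 4, 6}.
From 5: component {5}.
That's 3 components.

3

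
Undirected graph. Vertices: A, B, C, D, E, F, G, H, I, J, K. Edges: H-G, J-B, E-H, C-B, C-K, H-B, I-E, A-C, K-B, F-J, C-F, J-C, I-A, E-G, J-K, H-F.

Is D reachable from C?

Explore from C.
Distance 1: reach A, B, F, J, K.
Distance 2: reach H, I.
Distance 3: reach E, G.
The search is exhausted without reaching D; it lies in a different component.

No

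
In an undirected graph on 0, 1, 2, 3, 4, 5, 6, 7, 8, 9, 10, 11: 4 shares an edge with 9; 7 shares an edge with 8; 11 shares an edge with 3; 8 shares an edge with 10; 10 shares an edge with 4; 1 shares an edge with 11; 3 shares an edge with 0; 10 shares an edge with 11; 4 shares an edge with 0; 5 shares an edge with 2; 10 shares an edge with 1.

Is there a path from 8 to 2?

No

Explore from 8.
Distance 1: reach 7, 10.
Distance 2: reach 1, 4, 11.
Distance 3: reach 0, 3, 9.
The search is exhausted without reaching 2; it lies in a different component.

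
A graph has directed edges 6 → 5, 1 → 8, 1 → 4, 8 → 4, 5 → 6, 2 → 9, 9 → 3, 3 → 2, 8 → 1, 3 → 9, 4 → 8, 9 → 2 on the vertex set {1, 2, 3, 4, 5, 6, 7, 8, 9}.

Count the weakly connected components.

4

From 1: component {1, 4, 8}.
From 2: component {2, 3, 9}.
From 5: component {5, 6}.
From 7: component {7}.
That's 4 components.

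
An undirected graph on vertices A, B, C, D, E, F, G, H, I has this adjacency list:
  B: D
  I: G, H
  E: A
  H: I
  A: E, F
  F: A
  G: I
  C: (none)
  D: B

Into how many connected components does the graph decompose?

From A: component {A, E, F}.
From B: component {B, D}.
From C: component {C}.
From G: component {G, H, I}.
That's 4 components.

4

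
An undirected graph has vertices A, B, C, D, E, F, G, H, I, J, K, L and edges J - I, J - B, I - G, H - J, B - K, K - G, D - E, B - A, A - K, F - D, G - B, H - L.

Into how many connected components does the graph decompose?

From A: component {A, B, G, H, I, J, K, L}.
From C: component {C}.
From D: component {D, E, F}.
That's 3 components.

3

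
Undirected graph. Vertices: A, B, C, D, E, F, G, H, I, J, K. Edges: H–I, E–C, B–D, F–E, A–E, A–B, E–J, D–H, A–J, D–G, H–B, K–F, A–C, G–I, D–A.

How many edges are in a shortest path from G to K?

Distance 0: G.
Distance 1: D, I.
Distance 2: A, B, H.
Distance 3: C, E, J.
Distance 4: F.
Distance 5: K — contains K.

5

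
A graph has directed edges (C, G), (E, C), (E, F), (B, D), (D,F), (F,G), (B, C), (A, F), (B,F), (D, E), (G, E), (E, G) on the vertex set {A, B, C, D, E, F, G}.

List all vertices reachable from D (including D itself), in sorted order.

C, D, E, F, G

Start at D.
Its neighbours: E, F.
Then their neighbours: C, G.
Nothing further is reachable.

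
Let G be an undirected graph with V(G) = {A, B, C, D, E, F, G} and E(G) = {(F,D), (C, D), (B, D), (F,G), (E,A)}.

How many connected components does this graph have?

From A: component {A, E}.
From B: component {B, C, D, F, G}.
That's 2 components.

2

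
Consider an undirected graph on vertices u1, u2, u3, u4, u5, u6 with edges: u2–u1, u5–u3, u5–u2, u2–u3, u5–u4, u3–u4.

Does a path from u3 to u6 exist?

Explore from u3.
Distance 1: reach u2, u4, u5.
Distance 2: reach u1.
The search is exhausted without reaching u6; it lies in a different component.

No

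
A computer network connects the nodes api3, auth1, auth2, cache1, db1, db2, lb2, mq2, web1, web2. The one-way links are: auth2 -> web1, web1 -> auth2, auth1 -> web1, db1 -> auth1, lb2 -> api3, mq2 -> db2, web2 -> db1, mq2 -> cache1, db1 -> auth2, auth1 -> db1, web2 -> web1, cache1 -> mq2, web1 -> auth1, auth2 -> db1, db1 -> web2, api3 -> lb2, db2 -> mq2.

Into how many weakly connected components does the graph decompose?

From api3: component {api3, lb2}.
From auth1: component {auth1, auth2, db1, web1, web2}.
From cache1: component {cache1, db2, mq2}.
That's 3 components.

3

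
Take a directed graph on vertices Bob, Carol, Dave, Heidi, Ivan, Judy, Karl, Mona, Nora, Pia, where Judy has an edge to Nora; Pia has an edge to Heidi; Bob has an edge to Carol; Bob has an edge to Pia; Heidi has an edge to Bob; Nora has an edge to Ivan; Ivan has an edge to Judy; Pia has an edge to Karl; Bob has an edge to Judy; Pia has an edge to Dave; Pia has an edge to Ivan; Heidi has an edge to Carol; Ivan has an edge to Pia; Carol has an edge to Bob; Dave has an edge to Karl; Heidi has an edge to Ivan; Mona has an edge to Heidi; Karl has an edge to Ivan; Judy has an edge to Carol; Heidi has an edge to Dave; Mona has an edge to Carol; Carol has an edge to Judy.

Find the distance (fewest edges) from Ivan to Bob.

Distance 0: Ivan.
Distance 1: Judy, Pia.
Distance 2: Carol, Dave, Heidi, Karl, Nora.
Distance 3: Bob — contains Bob.

3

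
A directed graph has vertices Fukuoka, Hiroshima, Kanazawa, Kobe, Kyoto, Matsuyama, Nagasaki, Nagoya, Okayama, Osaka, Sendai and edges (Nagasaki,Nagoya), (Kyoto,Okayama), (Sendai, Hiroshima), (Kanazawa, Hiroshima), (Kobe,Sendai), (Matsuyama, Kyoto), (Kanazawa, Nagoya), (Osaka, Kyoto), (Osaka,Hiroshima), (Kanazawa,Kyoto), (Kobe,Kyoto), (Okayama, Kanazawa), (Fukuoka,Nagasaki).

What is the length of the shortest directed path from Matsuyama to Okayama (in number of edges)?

2

Distance 0: Matsuyama.
Distance 1: Kyoto.
Distance 2: Okayama — contains Okayama.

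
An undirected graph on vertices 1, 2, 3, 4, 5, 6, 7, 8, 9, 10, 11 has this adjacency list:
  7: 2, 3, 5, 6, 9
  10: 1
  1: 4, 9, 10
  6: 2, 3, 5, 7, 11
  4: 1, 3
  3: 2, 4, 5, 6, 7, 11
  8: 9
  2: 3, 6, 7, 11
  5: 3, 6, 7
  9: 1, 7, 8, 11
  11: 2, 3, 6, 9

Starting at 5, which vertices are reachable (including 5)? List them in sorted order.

1, 2, 3, 4, 5, 6, 7, 8, 9, 10, 11

Start at 5.
Its neighbours: 3, 6, 7.
Then their neighbours: 2, 4, 9, 11.
Then next layer: 1, 8.
Then next layer: 10.
Every vertex is now reached.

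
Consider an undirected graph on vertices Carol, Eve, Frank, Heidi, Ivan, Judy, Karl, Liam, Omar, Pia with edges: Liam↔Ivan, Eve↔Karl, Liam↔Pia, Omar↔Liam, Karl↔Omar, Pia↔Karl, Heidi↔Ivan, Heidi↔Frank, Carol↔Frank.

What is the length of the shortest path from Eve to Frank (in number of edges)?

Distance 0: Eve.
Distance 1: Karl.
Distance 2: Omar, Pia.
Distance 3: Liam.
Distance 4: Ivan.
Distance 5: Heidi.
Distance 6: Frank — contains Frank.

6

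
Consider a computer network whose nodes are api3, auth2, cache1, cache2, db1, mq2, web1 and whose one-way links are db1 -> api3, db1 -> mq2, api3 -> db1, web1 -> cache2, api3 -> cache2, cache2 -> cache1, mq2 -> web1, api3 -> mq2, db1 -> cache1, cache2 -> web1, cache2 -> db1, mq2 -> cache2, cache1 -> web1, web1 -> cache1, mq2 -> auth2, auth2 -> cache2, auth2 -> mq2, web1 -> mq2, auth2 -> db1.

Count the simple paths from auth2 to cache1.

auth2→cache2→cache1
auth2→cache2→db1→api3→mq2→web1→cache1
auth2→cache2→db1→cache1
auth2→cache2→db1→mq2→web1→cache1
auth2→cache2→web1→cache1
auth2→db1→api3→cache2→cache1
auth2→db1→api3→cache2→web1→cache1
auth2→db1→api3→mq2→cache2→cache1
... and 14 more.

22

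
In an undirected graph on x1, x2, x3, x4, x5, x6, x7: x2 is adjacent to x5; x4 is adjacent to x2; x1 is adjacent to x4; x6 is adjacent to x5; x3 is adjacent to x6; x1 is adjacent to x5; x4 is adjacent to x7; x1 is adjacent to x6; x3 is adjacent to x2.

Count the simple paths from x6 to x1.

x6–x1
x6–x3–x2–x4–x1
x6–x3–x2–x5–x1
x6–x5–x1
x6–x5–x2–x4–x1

5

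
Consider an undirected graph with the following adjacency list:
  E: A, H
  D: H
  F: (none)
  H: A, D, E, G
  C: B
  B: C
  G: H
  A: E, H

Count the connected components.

3

From A: component {A, D, E, G, H}.
From B: component {B, C}.
From F: component {F}.
That's 3 components.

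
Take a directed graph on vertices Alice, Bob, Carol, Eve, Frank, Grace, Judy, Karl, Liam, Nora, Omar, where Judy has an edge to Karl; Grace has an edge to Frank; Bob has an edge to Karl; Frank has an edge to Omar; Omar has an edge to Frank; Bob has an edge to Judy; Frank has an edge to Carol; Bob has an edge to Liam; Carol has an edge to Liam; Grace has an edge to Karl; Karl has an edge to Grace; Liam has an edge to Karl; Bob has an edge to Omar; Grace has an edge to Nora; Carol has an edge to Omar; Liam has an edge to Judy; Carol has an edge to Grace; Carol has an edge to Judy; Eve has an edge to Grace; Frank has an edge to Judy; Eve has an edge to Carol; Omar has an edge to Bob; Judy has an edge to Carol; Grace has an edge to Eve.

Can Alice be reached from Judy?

Explore from Judy.
Distance 1: reach Carol, Karl.
Distance 2: reach Grace, Liam, Omar.
Distance 3: reach Bob, Eve, Frank, Nora.
The search from Judy is exhausted; no directed path reaches Alice.

No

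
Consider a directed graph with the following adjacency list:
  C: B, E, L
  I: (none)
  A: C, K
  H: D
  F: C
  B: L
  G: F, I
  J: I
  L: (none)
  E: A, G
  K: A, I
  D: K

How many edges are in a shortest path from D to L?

Distance 0: D.
Distance 1: K.
Distance 2: A, I.
Distance 3: C.
Distance 4: B, E, L — contains L.

4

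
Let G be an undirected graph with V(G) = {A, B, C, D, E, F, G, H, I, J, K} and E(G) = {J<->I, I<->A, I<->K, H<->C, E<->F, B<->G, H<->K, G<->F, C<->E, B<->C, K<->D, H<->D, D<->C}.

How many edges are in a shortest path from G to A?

Distance 0: G.
Distance 1: B, F.
Distance 2: C, E.
Distance 3: D, H.
Distance 4: K.
Distance 5: I.
Distance 6: A, J — contains A.

6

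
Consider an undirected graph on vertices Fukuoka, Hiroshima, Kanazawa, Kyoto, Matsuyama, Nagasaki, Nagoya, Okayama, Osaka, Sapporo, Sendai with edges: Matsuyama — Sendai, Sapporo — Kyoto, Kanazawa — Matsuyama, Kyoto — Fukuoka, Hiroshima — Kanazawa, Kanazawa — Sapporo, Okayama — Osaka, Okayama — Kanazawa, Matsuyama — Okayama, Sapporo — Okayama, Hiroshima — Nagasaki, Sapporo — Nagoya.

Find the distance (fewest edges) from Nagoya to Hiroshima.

Distance 0: Nagoya.
Distance 1: Sapporo.
Distance 2: Kanazawa, Kyoto, Okayama.
Distance 3: Fukuoka, Hiroshima, Matsuyama, Osaka — contains Hiroshima.

3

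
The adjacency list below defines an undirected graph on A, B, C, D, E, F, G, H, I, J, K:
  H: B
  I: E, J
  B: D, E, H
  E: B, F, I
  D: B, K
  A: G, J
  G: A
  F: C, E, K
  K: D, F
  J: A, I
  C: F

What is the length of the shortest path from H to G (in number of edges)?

6

Distance 0: H.
Distance 1: B.
Distance 2: D, E.
Distance 3: F, I, K.
Distance 4: C, J.
Distance 5: A.
Distance 6: G — contains G.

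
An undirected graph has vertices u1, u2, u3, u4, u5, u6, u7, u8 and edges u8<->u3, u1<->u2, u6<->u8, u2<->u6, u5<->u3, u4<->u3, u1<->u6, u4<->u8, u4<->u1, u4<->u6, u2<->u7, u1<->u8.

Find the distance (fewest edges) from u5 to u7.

Distance 0: u5.
Distance 1: u3.
Distance 2: u4, u8.
Distance 3: u1, u6.
Distance 4: u2.
Distance 5: u7 — contains u7.

5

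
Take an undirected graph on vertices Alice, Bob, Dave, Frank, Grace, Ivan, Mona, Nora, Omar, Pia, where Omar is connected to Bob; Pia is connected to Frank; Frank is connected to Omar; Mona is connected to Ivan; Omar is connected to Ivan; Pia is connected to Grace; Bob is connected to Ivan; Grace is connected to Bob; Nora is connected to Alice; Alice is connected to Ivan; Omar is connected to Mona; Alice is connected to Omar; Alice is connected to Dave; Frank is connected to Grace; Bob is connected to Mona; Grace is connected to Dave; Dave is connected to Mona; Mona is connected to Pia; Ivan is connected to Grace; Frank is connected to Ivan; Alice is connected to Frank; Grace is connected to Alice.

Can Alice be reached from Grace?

Explore from Grace.
Distance 1: reach Alice, Bob, Dave, Frank, Ivan, Pia.
Found Alice.

Yes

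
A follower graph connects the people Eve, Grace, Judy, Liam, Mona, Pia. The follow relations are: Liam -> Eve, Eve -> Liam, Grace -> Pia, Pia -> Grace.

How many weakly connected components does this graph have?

4

From Eve: component {Eve, Liam}.
From Grace: component {Grace, Pia}.
From Judy: component {Judy}.
From Mona: component {Mona}.
That's 4 components.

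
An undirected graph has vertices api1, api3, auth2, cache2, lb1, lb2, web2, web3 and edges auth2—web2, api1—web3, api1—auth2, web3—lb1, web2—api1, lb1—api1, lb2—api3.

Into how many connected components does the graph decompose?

3

From api1: component {api1, auth2, lb1, web2, web3}.
From api3: component {api3, lb2}.
From cache2: component {cache2}.
That's 3 components.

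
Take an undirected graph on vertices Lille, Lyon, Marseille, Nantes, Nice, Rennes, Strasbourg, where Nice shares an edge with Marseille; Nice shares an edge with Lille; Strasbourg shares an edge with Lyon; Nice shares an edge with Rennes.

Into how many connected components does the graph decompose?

3

From Lille: component {Lille, Marseille, Nice, Rennes}.
From Lyon: component {Lyon, Strasbourg}.
From Nantes: component {Nantes}.
That's 3 components.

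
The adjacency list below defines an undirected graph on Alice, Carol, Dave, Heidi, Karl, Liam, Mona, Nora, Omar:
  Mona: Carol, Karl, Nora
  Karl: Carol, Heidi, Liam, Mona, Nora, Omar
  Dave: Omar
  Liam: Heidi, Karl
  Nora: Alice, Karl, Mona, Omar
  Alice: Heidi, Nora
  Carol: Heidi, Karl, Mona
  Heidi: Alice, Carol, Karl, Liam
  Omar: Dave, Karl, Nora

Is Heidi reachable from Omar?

Explore from Omar.
Distance 1: reach Dave, Karl, Nora.
Distance 2: reach Alice, Carol, Heidi, Liam, Mona.
Found Heidi.

Yes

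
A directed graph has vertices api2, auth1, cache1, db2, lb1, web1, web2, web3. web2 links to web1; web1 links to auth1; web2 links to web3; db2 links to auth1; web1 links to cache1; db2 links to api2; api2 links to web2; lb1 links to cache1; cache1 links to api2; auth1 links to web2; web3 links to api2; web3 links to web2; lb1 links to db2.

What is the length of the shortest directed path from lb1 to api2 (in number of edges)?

Distance 0: lb1.
Distance 1: cache1, db2.
Distance 2: api2, auth1 — contains api2.

2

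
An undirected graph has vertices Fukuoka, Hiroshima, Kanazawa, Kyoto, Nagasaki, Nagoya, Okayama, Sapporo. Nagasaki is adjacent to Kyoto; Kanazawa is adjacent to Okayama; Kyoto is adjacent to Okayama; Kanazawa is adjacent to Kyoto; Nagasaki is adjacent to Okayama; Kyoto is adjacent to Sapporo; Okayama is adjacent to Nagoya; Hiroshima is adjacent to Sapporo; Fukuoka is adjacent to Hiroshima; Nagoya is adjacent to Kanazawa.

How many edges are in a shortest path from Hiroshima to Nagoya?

4

Distance 0: Hiroshima.
Distance 1: Fukuoka, Sapporo.
Distance 2: Kyoto.
Distance 3: Kanazawa, Nagasaki, Okayama.
Distance 4: Nagoya — contains Nagoya.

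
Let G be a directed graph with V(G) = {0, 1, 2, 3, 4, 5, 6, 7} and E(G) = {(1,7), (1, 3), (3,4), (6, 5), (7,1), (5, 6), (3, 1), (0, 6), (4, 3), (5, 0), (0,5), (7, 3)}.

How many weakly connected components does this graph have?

From 0: component {0, 5, 6}.
From 1: component {1, 3, 4, 7}.
From 2: component {2}.
That's 3 components.

3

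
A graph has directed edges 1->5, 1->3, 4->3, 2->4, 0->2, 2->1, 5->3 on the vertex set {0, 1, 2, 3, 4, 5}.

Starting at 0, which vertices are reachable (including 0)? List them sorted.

Start at 0.
Its neighbours: 2.
Then their neighbours: 1, 4.
Then next layer: 3, 5.
Every vertex is now reached.

0, 1, 2, 3, 4, 5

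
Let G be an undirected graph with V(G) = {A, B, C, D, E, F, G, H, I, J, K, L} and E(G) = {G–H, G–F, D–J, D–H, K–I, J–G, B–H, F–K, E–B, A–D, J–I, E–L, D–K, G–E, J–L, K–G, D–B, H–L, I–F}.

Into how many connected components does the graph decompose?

From A: component {A, B, D, E, F, G, H, I, J, K, L}.
From C: component {C}.
That's 2 components.

2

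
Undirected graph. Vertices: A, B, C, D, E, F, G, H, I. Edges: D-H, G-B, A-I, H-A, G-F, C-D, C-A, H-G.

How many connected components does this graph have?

2

From A: component {A, B, C, D, F, G, H, I}.
From E: component {E}.
That's 2 components.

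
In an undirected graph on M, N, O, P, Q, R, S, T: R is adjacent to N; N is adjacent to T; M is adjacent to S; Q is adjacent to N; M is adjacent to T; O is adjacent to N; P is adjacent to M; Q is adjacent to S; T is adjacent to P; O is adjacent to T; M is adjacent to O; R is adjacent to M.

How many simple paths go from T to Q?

T–M–O–N–Q
T–M–R–N–Q
T–M–S–Q
T–N–O–M–S–Q
T–N–Q
T–N–R–M–S–Q
T–O–M–R–N–Q
T–O–M–S–Q
T–O–N–Q
T–O–N–R–M–S–Q
T–P–M–O–N–Q
T–P–M–R–N–Q
T–P–M–S–Q

13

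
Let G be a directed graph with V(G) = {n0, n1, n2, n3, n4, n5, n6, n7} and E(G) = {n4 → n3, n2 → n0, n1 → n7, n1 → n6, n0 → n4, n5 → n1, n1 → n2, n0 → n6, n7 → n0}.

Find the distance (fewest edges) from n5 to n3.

Distance 0: n5.
Distance 1: n1.
Distance 2: n2, n6, n7.
Distance 3: n0.
Distance 4: n4.
Distance 5: n3 — contains n3.

5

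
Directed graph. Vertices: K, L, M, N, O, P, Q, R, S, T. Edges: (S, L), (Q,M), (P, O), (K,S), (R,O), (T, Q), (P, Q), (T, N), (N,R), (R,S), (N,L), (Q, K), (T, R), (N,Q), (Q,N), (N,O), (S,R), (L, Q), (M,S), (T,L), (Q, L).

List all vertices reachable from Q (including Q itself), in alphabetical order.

K, L, M, N, O, Q, R, S

Start at Q.
Its neighbours: K, L, M, N.
Then their neighbours: O, R, S.
Nothing further is reachable.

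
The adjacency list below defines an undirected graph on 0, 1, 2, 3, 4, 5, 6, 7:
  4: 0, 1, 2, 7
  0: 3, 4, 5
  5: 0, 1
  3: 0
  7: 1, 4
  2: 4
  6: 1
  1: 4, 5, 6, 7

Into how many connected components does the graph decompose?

1

From 0: component {0, 1, 2, 3, 4, 5, 6, 7}.
That's 1 component.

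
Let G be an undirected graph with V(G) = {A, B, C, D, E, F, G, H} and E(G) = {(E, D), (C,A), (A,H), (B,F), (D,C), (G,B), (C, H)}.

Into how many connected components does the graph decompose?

From A: component {A, C, D, E, H}.
From B: component {B, F, G}.
That's 2 components.

2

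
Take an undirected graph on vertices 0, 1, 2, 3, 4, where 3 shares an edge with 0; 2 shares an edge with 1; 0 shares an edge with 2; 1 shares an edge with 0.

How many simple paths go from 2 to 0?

2–0
2–1–0

2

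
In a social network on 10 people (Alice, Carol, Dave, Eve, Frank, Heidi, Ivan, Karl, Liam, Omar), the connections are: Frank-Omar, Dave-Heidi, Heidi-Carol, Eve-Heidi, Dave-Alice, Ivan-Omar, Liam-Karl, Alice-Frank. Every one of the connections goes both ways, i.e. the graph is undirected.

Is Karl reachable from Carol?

No

Explore from Carol.
Distance 1: reach Heidi.
Distance 2: reach Dave, Eve.
Distance 3: reach Alice.
Distance 4: reach Frank.
Distance 5: reach Omar.
Distance 6: reach Ivan.
The search is exhausted without reaching Karl; it lies in a different component.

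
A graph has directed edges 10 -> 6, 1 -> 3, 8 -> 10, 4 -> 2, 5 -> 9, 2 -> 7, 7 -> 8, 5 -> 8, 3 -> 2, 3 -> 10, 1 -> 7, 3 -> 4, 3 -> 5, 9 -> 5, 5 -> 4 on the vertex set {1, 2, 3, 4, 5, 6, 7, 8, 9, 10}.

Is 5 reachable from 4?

No

Explore from 4.
Distance 1: reach 2.
Distance 2: reach 7.
Distance 3: reach 8.
Distance 4: reach 10.
Distance 5: reach 6.
The search from 4 is exhausted; no directed path reaches 5.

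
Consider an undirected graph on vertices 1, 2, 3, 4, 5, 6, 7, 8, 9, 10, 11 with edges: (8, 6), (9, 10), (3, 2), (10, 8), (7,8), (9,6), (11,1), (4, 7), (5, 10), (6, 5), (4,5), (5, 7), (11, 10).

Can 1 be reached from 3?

No

Explore from 3.
Distance 1: reach 2.
The search is exhausted without reaching 1; it lies in a different component.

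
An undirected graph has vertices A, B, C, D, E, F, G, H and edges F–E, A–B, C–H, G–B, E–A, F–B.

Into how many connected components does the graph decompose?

3

From A: component {A, B, E, F, G}.
From C: component {C, H}.
From D: component {D}.
That's 3 components.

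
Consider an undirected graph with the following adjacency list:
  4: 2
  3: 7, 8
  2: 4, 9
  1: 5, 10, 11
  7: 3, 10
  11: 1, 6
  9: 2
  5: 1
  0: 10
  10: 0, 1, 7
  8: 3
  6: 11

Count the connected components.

From 0: component {0, 1, 3, 5, 6, 7, 8, 10, 11}.
From 2: component {2, 4, 9}.
That's 2 components.

2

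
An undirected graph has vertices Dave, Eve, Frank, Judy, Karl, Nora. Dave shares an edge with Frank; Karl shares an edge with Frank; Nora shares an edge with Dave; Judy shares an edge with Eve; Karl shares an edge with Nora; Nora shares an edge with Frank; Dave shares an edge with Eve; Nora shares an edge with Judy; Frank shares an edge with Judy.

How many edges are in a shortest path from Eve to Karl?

3

Distance 0: Eve.
Distance 1: Dave, Judy.
Distance 2: Frank, Nora.
Distance 3: Karl — contains Karl.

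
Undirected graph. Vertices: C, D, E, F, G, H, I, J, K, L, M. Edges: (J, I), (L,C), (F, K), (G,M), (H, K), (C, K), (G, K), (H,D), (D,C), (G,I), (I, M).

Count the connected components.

From C: component {C, D, F, G, H, I, J, K, L, M}.
From E: component {E}.
That's 2 components.

2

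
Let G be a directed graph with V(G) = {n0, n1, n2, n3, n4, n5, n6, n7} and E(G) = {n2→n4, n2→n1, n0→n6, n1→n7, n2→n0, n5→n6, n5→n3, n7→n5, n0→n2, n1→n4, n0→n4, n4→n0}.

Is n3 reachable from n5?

Yes

Explore from n5.
Distance 1: reach n3, n6.
Found n3.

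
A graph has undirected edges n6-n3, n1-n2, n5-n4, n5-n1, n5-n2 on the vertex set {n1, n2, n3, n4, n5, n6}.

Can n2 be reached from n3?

Explore from n3.
Distance 1: reach n6.
The search is exhausted without reaching n2; it lies in a different component.

No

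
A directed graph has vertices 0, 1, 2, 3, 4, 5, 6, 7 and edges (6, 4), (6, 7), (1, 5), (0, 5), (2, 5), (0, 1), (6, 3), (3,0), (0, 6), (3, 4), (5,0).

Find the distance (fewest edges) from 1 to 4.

4

Distance 0: 1.
Distance 1: 5.
Distance 2: 0.
Distance 3: 6.
Distance 4: 3, 4, 7 — contains 4.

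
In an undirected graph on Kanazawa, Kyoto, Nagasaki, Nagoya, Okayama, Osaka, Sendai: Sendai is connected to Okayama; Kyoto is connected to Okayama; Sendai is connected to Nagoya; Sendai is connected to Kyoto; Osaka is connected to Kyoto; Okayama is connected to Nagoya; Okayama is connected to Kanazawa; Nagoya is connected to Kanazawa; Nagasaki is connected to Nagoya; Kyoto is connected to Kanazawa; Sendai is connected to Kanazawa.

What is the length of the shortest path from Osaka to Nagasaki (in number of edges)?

Distance 0: Osaka.
Distance 1: Kyoto.
Distance 2: Kanazawa, Okayama, Sendai.
Distance 3: Nagoya.
Distance 4: Nagasaki — contains Nagasaki.

4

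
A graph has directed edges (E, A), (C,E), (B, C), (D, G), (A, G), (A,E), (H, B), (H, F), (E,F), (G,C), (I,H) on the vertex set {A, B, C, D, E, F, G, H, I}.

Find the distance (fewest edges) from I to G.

6

Distance 0: I.
Distance 1: H.
Distance 2: B, F.
Distance 3: C.
Distance 4: E.
Distance 5: A.
Distance 6: G — contains G.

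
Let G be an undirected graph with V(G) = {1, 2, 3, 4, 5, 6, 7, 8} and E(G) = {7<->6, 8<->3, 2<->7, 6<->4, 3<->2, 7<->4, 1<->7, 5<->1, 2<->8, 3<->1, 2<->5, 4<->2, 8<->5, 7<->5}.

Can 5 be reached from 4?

Explore from 4.
Distance 1: reach 2, 6, 7.
Distance 2: reach 1, 3, 5, 8.
Found 5.

Yes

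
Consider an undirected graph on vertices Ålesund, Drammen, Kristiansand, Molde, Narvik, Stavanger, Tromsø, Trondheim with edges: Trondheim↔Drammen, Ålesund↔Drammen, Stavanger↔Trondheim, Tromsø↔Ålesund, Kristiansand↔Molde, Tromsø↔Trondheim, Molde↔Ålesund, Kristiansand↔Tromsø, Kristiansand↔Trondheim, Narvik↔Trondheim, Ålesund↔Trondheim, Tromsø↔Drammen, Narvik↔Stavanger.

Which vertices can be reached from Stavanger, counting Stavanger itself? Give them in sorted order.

Ålesund, Drammen, Kristiansand, Molde, Narvik, Stavanger, Tromsø, Trondheim

Start at Stavanger.
Its neighbours: Narvik, Trondheim.
Then their neighbours: Ålesund, Drammen, Kristiansand, Tromsø.
Then next layer: Molde.
Every vertex is now reached.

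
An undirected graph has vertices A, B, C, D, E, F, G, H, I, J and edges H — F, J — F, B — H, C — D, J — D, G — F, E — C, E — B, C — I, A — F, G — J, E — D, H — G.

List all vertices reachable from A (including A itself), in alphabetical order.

A, B, C, D, E, F, G, H, I, J

Start at A.
Its neighbours: F.
Then their neighbours: G, H, J.
Then next layer: B, D.
Then next layer: C, E.
Then next layer: I.
Every vertex is now reached.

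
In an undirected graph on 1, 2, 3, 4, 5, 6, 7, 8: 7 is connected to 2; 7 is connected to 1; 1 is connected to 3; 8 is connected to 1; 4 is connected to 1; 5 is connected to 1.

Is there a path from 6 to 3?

6 has no edges, so nothing is reachable from it.

No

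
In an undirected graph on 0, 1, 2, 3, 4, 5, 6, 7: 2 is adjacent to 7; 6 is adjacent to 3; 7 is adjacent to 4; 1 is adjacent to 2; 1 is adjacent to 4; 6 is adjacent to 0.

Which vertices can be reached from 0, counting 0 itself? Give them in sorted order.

Start at 0.
Its neighbours: 6.
Then their neighbours: 3.
Nothing further is reachable.

0, 3, 6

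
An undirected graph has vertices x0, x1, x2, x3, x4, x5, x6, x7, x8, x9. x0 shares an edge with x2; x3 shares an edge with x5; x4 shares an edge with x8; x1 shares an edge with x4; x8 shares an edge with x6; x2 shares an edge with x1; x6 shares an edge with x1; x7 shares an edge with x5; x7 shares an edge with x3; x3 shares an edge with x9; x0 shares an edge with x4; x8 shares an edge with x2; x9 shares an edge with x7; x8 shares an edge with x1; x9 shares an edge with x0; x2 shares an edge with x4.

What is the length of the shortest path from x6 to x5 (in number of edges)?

Distance 0: x6.
Distance 1: x1, x8.
Distance 2: x2, x4.
Distance 3: x0.
Distance 4: x9.
Distance 5: x3, x7.
Distance 6: x5 — contains x5.

6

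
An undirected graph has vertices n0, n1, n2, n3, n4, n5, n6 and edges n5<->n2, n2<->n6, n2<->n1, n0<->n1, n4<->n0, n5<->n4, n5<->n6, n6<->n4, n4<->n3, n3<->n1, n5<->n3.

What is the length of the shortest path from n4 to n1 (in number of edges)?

Distance 0: n4.
Distance 1: n0, n3, n5, n6.
Distance 2: n1, n2 — contains n1.

2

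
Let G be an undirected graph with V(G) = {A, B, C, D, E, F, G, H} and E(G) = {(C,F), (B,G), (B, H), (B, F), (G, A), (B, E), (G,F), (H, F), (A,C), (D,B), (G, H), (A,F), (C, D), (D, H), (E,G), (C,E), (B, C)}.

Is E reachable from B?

Explore from B.
Distance 1: reach C, D, E, F, G, H.
Found E.

Yes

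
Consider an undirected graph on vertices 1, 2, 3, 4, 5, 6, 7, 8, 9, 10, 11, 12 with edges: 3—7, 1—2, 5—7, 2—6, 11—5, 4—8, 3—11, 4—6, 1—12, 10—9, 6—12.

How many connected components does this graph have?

From 1: component {1, 2, 4, 6, 8, 12}.
From 3: component {3, 5, 7, 11}.
From 9: component {9, 10}.
That's 3 components.

3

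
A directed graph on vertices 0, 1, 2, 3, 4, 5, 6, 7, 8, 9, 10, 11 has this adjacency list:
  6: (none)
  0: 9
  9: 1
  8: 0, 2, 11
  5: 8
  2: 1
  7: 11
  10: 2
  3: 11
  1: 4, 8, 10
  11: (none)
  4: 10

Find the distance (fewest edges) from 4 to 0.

Distance 0: 4.
Distance 1: 10.
Distance 2: 2.
Distance 3: 1.
Distance 4: 8.
Distance 5: 0, 11 — contains 0.

5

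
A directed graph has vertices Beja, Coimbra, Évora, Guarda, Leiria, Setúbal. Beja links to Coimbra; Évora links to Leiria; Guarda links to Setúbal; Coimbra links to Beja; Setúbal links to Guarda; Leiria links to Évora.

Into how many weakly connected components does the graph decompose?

From Beja: component {Beja, Coimbra}.
From Évora: component {Évora, Leiria}.
From Guarda: component {Guarda, Setúbal}.
That's 3 components.

3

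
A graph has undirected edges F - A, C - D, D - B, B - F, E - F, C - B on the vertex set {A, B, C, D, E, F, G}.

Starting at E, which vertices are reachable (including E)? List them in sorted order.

Start at E.
Its neighbours: F.
Then their neighbours: A, B.
Then next layer: C, D.
Nothing further is reachable.

A, B, C, D, E, F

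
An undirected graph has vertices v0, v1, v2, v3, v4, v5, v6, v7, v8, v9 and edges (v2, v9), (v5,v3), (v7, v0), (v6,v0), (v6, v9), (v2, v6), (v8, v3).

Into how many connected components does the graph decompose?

From v0: component {v0, v2, v6, v7, v9}.
From v1: component {v1}.
From v3: component {v3, v5, v8}.
From v4: component {v4}.
That's 4 components.

4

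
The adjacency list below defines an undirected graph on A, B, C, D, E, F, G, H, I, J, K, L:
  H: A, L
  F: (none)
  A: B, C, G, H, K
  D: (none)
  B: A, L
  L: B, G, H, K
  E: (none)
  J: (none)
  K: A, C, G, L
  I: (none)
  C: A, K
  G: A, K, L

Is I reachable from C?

Explore from C.
Distance 1: reach A, K.
Distance 2: reach B, G, H, L.
The search is exhausted without reaching I; it lies in a different component.

No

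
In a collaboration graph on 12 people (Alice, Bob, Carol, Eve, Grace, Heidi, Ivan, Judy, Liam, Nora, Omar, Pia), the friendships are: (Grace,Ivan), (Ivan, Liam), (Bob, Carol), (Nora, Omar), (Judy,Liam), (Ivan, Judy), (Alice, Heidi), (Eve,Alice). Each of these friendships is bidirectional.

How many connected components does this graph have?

From Alice: component {Alice, Eve, Heidi}.
From Bob: component {Bob, Carol}.
From Grace: component {Grace, Ivan, Judy, Liam}.
From Nora: component {Nora, Omar}.
From Pia: component {Pia}.
That's 5 components.

5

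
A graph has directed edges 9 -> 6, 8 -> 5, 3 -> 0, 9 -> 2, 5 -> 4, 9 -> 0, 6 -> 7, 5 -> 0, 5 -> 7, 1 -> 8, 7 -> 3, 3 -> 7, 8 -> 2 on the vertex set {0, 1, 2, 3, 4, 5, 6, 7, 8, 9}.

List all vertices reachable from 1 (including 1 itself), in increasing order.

Start at 1.
Its neighbours: 8.
Then their neighbours: 2, 5.
Then next layer: 0, 4, 7.
Then next layer: 3.
Nothing further is reachable.

0, 1, 2, 3, 4, 5, 7, 8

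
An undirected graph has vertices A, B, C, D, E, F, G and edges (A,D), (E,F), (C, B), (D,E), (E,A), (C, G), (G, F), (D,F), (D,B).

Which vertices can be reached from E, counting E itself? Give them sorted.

Start at E.
Its neighbours: A, D, F.
Then their neighbours: B, G.
Then next layer: C.
Every vertex is now reached.

A, B, C, D, E, F, G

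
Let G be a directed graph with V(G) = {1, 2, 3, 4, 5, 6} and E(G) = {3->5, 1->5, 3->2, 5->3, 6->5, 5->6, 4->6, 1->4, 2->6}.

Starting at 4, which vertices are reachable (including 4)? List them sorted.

2, 3, 4, 5, 6

Start at 4.
Its neighbours: 6.
Then their neighbours: 5.
Then next layer: 3.
Then next layer: 2.
Nothing further is reachable.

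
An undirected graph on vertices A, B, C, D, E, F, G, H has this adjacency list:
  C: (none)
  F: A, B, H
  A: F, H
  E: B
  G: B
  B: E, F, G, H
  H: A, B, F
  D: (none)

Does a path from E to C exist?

Explore from E.
Distance 1: reach B.
Distance 2: reach F, G, H.
Distance 3: reach A.
The search is exhausted without reaching C; it lies in a different component.

No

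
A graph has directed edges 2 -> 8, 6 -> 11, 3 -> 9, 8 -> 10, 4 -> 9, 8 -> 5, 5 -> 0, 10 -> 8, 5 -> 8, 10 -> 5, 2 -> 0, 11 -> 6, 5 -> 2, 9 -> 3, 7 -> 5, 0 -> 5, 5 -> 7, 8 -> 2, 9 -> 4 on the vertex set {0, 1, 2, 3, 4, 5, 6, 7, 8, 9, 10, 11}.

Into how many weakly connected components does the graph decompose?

4

From 0: component {0, 2, 5, 7, 8, 10}.
From 1: component {1}.
From 3: component {3, 4, 9}.
From 6: component {6, 11}.
That's 4 components.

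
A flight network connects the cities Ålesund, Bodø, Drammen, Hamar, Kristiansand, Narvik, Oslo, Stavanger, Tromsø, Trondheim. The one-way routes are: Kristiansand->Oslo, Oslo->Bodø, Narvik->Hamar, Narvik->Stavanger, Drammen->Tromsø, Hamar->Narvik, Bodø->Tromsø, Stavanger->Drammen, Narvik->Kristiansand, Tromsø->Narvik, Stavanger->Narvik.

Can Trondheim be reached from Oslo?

No

Explore from Oslo.
Distance 1: reach Bodø.
Distance 2: reach Tromsø.
Distance 3: reach Narvik.
Distance 4: reach Hamar, Kristiansand, Stavanger.
Distance 5: reach Drammen.
The search from Oslo is exhausted; no directed path reaches Trondheim.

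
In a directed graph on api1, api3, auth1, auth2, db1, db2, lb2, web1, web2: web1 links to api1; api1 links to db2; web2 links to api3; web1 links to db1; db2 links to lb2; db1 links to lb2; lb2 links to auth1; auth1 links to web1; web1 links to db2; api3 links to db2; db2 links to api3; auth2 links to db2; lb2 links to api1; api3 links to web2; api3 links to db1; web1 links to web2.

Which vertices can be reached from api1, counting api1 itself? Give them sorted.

Start at api1.
Its neighbours: db2.
Then their neighbours: api3, lb2.
Then next layer: auth1, db1, web2.
Then next layer: web1.
Nothing further is reachable.

api1, api3, auth1, db1, db2, lb2, web1, web2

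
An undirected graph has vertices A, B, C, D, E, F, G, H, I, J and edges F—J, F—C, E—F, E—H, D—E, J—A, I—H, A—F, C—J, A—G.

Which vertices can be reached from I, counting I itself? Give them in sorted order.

Start at I.
Its neighbours: H.
Then their neighbours: E.
Then next layer: D, F.
Then next layer: A, C, J.
Then next layer: G.
Nothing further is reachable.

A, C, D, E, F, G, H, I, J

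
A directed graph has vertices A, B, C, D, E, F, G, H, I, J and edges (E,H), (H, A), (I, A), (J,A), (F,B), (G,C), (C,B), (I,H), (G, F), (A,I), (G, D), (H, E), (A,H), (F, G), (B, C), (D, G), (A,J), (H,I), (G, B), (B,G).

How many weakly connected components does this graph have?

2

From A: component {A, E, H, I, J}.
From B: component {B, C, D, F, G}.
That's 2 components.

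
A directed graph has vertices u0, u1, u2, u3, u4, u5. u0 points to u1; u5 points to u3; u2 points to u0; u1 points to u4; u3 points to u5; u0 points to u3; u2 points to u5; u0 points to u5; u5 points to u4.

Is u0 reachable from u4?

u4 has no outgoing edges, so nothing is reachable from it.

No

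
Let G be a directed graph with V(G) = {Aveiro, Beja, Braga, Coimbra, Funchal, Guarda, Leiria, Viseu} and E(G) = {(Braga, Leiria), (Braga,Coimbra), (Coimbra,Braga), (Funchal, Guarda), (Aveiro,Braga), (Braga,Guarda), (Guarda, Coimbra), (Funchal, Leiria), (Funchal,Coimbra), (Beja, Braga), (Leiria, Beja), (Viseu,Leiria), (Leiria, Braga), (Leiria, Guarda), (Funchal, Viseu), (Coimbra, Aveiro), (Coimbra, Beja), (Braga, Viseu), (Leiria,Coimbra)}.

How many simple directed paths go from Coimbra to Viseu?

Coimbra→Aveiro→Braga→Viseu
Coimbra→Beja→Braga→Viseu
Coimbra→Braga→Viseu

3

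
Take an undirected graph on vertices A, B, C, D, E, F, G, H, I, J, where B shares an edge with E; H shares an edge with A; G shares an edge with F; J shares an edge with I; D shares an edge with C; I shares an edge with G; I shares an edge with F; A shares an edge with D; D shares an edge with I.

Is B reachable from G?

No

Explore from G.
Distance 1: reach F, I.
Distance 2: reach D, J.
Distance 3: reach A, C.
Distance 4: reach H.
The search is exhausted without reaching B; it lies in a different component.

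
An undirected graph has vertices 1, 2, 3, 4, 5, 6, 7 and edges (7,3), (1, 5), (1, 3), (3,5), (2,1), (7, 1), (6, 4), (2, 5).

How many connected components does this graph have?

2

From 1: component {1, 2, 3, 5, 7}.
From 4: component {4, 6}.
That's 2 components.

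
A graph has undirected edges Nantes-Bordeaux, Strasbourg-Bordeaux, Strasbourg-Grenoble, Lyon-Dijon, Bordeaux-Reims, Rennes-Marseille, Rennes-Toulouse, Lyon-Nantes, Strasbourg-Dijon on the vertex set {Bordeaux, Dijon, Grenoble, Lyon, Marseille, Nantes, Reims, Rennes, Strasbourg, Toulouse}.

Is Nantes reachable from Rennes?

Explore from Rennes.
Distance 1: reach Marseille, Toulouse.
The search is exhausted without reaching Nantes; it lies in a different component.

No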